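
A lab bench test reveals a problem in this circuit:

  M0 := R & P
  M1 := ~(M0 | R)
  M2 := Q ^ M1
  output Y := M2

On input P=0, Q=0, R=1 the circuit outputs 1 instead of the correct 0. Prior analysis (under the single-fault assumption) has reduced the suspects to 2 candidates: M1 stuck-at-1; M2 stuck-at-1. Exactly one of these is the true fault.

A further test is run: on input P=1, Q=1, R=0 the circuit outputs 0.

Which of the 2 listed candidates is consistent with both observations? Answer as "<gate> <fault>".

M1 stuck-at-1

Evaluate each candidate on input P=1, Q=1, R=0:
  M1 stuck-at-1: M0=0, M1=1 [stuck-at-1], M2=0 → 0 — matches
  M2 stuck-at-1: M0=0, M1=1, M2=1 [stuck-at-1] → 1 — eliminated
Only M1 stuck-at-1 reproduces the observed 0.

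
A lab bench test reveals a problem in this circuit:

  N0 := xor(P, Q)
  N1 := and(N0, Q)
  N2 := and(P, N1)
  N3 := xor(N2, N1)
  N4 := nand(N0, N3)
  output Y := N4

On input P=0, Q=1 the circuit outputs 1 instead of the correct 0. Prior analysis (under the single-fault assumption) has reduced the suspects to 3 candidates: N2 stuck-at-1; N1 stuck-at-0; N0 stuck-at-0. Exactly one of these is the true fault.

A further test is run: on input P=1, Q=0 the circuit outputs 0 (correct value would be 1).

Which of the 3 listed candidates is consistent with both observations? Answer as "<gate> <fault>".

N2 stuck-at-1

Evaluate each candidate on input P=1, Q=0:
  N2 stuck-at-1: N0=1, N1=0, N2=1 [stuck-at-1], N3=1, N4=0 → 0 — matches
  N1 stuck-at-0: N0=1, N1=0 [stuck-at-0], N2=0, N3=0, N4=1 → 1 — eliminated
  N0 stuck-at-0: N0=0 [stuck-at-0], N1=0, N2=0, N3=0, N4=1 → 1 — eliminated
Only N2 stuck-at-1 reproduces the observed 0.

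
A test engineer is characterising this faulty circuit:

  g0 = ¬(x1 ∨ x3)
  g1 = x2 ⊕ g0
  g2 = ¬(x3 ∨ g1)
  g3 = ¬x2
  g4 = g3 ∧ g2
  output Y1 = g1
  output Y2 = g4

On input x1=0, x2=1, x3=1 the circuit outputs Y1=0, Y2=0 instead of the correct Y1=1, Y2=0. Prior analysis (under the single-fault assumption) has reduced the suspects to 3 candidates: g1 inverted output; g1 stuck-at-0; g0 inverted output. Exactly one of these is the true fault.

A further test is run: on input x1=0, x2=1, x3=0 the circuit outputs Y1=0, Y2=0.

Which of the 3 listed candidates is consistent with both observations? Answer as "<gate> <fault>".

Evaluate each candidate on input x1=0, x2=1, x3=0:
  g1 inverted output: g0=1, g1=1 [inverted output], g2=0, g3=0, g4=0 → Y1=1, Y2=0 — eliminated
  g1 stuck-at-0: g0=1, g1=0 [stuck-at-0], g2=1, g3=0, g4=0 → Y1=0, Y2=0 — matches
  g0 inverted output: g0=0 [inverted output], g1=1, g2=0, g3=0, g4=0 → Y1=1, Y2=0 — eliminated
Only g1 stuck-at-0 reproduces the observed Y1=0, Y2=0.

g1 stuck-at-0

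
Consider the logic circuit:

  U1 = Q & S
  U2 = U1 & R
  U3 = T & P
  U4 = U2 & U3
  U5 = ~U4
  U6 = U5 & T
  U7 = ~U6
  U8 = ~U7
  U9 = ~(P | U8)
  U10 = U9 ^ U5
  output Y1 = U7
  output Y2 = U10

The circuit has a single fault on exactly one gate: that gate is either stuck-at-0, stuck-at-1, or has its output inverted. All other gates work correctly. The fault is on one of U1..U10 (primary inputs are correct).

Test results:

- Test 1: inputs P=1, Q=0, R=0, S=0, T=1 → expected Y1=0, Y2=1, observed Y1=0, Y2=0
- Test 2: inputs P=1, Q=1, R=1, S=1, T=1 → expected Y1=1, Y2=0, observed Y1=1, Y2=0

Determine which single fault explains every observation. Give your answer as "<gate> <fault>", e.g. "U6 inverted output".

Fault-free values for test 1 (P=1, Q=0, R=0, S=0, T=1): U1=0, U2=0, U3=1, U4=0, U5=1, U6=1, U7=0, U8=1, U9=0, U10=1, giving Y1=0, Y2=1. Observed Y1=0, Y2=0.
Test 1: faults giving observed Y1=0, Y2=0 are {U9 stuck-at-1, U9 inverted output, U10 stuck-at-0, U10 inverted output}.
Test 2 (P=1, Q=1, R=1, S=1, T=1): fault-free U1=1, U2=1, U3=1, U4=1, U5=0, U6=0, U7=1, U8=0, U9=0, U10=0 → Y1=1, Y2=0; observed Y1=1, Y2=0. Eliminates U9 stuck-at-1, U9 inverted output, U10 inverted output.
Only U10 stuck-at-0 is consistent with every test.

U10 stuck-at-0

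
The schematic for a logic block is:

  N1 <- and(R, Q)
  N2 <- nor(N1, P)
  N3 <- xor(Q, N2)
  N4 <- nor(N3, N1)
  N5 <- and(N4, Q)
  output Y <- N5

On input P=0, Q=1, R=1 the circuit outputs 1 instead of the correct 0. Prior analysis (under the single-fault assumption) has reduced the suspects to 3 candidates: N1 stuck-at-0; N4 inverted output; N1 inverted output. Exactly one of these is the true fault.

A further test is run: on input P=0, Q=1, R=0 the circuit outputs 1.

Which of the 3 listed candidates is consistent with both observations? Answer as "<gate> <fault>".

Evaluate each candidate on input P=0, Q=1, R=0:
  N1 stuck-at-0: N1=0 [stuck-at-0], N2=1, N3=0, N4=1, N5=1 → 1 — matches
  N4 inverted output: N1=0, N2=1, N3=0, N4=0 [inverted output], N5=0 → 0 — eliminated
  N1 inverted output: N1=1 [inverted output], N2=0, N3=1, N4=0, N5=0 → 0 — eliminated
Only N1 stuck-at-0 reproduces the observed 1.

N1 stuck-at-0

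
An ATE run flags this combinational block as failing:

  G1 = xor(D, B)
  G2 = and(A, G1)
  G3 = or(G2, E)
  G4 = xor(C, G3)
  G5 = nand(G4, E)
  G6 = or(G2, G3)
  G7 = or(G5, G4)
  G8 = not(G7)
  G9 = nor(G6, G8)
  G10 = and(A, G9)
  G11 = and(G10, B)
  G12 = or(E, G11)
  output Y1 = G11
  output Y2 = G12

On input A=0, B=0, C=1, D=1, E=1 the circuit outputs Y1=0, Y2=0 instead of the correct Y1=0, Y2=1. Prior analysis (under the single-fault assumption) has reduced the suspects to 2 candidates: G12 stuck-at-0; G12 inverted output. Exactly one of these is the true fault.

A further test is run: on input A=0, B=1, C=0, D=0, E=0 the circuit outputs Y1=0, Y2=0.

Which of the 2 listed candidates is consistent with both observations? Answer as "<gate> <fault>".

Evaluate each candidate on input A=0, B=1, C=0, D=0, E=0:
  G12 stuck-at-0: G1=1, G2=0, G3=0, G4=0, G5=1, G6=0, G7=1, G8=0, G9=1, G10=0, G11=0, G12=0 [stuck-at-0] → Y1=0, Y2=0 — matches
  G12 inverted output: G1=1, G2=0, G3=0, G4=0, G5=1, G6=0, G7=1, G8=0, G9=1, G10=0, G11=0, G12=1 [inverted output] → Y1=0, Y2=1 — eliminated
Only G12 stuck-at-0 reproduces the observed Y1=0, Y2=0.

G12 stuck-at-0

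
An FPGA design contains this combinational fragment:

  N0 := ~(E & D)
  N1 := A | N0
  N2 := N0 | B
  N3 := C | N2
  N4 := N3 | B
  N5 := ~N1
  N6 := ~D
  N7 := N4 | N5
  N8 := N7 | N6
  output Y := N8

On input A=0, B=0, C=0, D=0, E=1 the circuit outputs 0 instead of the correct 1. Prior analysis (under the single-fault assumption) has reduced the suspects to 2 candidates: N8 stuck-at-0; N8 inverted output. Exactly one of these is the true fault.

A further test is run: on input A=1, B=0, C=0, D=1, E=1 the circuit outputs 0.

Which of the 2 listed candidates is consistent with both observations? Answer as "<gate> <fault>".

N8 stuck-at-0

Evaluate each candidate on input A=1, B=0, C=0, D=1, E=1:
  N8 stuck-at-0: N0=0, N1=1, N2=0, N3=0, N4=0, N5=0, N6=0, N7=0, N8=0 [stuck-at-0] → 0 — matches
  N8 inverted output: N0=0, N1=1, N2=0, N3=0, N4=0, N5=0, N6=0, N7=0, N8=1 [inverted output] → 1 — eliminated
Only N8 stuck-at-0 reproduces the observed 0.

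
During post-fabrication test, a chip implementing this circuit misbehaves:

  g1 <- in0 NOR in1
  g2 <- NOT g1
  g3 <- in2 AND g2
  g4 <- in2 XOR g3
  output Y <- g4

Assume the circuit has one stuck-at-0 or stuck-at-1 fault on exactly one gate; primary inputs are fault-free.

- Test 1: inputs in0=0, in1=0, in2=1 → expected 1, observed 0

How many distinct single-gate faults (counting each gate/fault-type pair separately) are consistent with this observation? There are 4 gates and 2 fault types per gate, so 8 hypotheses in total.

Fault-free: g1=1, g2=0, g3=0, g4=1 → 1. Observed 0.
  g1 stuck-at-0: output 0 ✓
  g1 stuck-at-1: output 1 ✗
  g2 stuck-at-0: output 1 ✗
  g2 stuck-at-1: output 0 ✓
  g3 stuck-at-0: output 1 ✗
  g3 stuck-at-1: output 0 ✓
  g4 stuck-at-0: output 0 ✓
  g4 stuck-at-1: output 1 ✗
Consistent faults: {g1 stuck-at-0, g2 stuck-at-1, g3 stuck-at-1, g4 stuck-at-0} — 4 in all.

4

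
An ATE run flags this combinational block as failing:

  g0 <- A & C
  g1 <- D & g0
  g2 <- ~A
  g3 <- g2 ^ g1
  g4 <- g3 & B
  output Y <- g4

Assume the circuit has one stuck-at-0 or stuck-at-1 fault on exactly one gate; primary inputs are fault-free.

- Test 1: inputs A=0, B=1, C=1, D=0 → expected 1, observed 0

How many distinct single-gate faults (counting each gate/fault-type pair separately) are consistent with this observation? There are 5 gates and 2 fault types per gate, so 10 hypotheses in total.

Fault-free: g0=0, g1=0, g2=1, g3=1, g4=1 → 1. Observed 0.
  g0 stuck-at-0: output 1 ✗
  g0 stuck-at-1: output 1 ✗
  g1 stuck-at-0: output 1 ✗
  g1 stuck-at-1: output 0 ✓
  g2 stuck-at-0: output 0 ✓
  g2 stuck-at-1: output 1 ✗
  g3 stuck-at-0: output 0 ✓
  g3 stuck-at-1: output 1 ✗
  g4 stuck-at-0: output 0 ✓
  g4 stuck-at-1: output 1 ✗
Consistent faults: {g1 stuck-at-1, g2 stuck-at-0, g3 stuck-at-0, g4 stuck-at-0} — 4 in all.

4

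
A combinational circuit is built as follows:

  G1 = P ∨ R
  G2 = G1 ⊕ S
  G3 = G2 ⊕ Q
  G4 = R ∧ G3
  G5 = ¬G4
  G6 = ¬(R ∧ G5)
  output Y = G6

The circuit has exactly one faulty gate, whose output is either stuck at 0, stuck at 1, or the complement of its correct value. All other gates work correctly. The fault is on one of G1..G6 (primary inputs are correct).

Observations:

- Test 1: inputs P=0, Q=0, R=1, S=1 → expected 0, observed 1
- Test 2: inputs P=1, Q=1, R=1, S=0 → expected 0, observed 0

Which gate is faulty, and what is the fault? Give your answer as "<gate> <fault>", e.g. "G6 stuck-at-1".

G2 stuck-at-1

Fault-free values for test 1 (P=0, Q=0, R=1, S=1): G1=1, G2=0, G3=0, G4=0, G5=1, G6=0, giving Y=0. Observed 1.
Test 1: faults giving observed 1 are {G1 stuck-at-0, G1 inverted output, G2 stuck-at-1, G2 inverted output, G3 stuck-at-1, G3 inverted output, G4 stuck-at-1, G4 inverted output, G5 stuck-at-0, G5 inverted output, G6 stuck-at-1, G6 inverted output}.
Test 2 (P=1, Q=1, R=1, S=0): fault-free G1=1, G2=1, G3=0, G4=0, G5=1, G6=0 → 0; observed 0. Eliminates G1 stuck-at-0, G1 inverted output, G2 inverted output, G3 stuck-at-1, G3 inverted output, G4 stuck-at-1, G4 inverted output, G5 stuck-at-0, G5 inverted output, G6 stuck-at-1, G6 inverted output.
Only G2 stuck-at-1 is consistent with every test.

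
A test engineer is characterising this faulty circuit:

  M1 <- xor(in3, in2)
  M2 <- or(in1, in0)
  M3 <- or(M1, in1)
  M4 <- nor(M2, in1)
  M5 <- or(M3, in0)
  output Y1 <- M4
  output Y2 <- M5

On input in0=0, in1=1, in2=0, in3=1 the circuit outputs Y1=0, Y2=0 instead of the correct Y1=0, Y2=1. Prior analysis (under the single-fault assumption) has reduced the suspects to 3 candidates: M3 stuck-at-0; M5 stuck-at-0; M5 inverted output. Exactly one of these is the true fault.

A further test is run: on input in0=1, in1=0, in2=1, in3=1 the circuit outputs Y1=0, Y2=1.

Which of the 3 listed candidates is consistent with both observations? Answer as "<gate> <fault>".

Evaluate each candidate on input in0=1, in1=0, in2=1, in3=1:
  M3 stuck-at-0: M1=0, M2=1, M3=0 [stuck-at-0], M4=0, M5=1 → Y1=0, Y2=1 — matches
  M5 stuck-at-0: M1=0, M2=1, M3=0, M4=0, M5=0 [stuck-at-0] → Y1=0, Y2=0 — eliminated
  M5 inverted output: M1=0, M2=1, M3=0, M4=0, M5=0 [inverted output] → Y1=0, Y2=0 — eliminated
Only M3 stuck-at-0 reproduces the observed Y1=0, Y2=1.

M3 stuck-at-0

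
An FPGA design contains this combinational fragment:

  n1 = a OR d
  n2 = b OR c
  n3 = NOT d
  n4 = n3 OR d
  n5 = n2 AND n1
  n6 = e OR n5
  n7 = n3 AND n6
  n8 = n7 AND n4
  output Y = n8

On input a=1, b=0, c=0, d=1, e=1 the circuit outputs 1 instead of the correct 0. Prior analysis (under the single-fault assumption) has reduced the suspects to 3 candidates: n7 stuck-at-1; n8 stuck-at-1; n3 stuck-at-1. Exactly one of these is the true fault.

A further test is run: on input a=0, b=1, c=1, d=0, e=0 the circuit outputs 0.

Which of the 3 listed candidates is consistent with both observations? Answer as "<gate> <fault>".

n3 stuck-at-1

Evaluate each candidate on input a=0, b=1, c=1, d=0, e=0:
  n7 stuck-at-1: n1=0, n2=1, n3=1, n4=1, n5=0, n6=0, n7=1 [stuck-at-1], n8=1 → 1 — eliminated
  n8 stuck-at-1: n1=0, n2=1, n3=1, n4=1, n5=0, n6=0, n7=0, n8=1 [stuck-at-1] → 1 — eliminated
  n3 stuck-at-1: n1=0, n2=1, n3=1 [stuck-at-1], n4=1, n5=0, n6=0, n7=0, n8=0 → 0 — matches
Only n3 stuck-at-1 reproduces the observed 0.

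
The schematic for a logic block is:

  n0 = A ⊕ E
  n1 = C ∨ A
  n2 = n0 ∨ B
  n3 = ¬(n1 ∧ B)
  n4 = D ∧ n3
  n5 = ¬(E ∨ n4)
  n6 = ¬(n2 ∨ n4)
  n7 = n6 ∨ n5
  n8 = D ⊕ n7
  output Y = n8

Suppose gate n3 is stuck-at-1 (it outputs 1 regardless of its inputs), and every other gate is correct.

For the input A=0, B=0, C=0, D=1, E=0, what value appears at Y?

1

Propagate with n3 forced: n0=0, n1=0, n2=0, n3=1 [stuck-at-1], n4=1, n5=0, n6=0, n7=0, n8=1.
So Y = 1. (Same as the fault-free value — the fault is masked on this input.)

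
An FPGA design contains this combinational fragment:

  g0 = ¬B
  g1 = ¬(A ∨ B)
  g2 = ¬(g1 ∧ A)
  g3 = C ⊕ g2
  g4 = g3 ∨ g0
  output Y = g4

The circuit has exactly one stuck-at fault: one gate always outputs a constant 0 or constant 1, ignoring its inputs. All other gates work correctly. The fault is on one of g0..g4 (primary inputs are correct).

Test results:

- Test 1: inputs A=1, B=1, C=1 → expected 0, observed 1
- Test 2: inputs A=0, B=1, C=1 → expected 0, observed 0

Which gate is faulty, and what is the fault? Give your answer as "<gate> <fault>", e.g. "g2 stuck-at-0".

g1 stuck-at-1

Fault-free values for test 1 (A=1, B=1, C=1): g0=0, g1=0, g2=1, g3=0, g4=0, giving Y=0. Observed 1.
Test 1: faults giving observed 1 are {g0 stuck-at-1, g1 stuck-at-1, g2 stuck-at-0, g3 stuck-at-1, g4 stuck-at-1}.
Test 2 (A=0, B=1, C=1): fault-free g0=0, g1=0, g2=1, g3=0, g4=0 → 0; observed 0. Eliminates g0 stuck-at-1, g2 stuck-at-0, g3 stuck-at-1, g4 stuck-at-1.
Only g1 stuck-at-1 is consistent with every test.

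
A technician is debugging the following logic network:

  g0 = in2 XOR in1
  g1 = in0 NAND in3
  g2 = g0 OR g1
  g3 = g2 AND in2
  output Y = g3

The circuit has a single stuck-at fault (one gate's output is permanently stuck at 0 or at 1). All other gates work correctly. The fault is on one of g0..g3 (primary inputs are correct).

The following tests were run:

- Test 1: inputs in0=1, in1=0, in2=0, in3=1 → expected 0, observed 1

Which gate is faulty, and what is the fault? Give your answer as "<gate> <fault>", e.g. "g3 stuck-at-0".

g3 stuck-at-1

Fault-free values for test 1 (in0=1, in1=0, in2=0, in3=1): g0=0, g1=0, g2=0, g3=0, giving Y=0. Observed 1.
Test 1: faults giving observed 1 are {g3 stuck-at-1}.
Only g3 stuck-at-1 is consistent with every test.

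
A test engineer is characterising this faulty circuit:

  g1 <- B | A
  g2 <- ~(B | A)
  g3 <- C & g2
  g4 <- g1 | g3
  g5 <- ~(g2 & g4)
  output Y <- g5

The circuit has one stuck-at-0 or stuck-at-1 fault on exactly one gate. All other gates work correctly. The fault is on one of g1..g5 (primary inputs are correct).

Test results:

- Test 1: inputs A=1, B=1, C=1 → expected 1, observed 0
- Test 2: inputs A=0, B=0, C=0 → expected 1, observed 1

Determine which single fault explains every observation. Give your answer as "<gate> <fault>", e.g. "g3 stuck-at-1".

Fault-free values for test 1 (A=1, B=1, C=1): g1=1, g2=0, g3=0, g4=1, g5=1, giving Y=1. Observed 0.
Test 1: faults giving observed 0 are {g2 stuck-at-1, g5 stuck-at-0}.
Test 2 (A=0, B=0, C=0): fault-free g1=0, g2=1, g3=0, g4=0, g5=1 → 1; observed 1. Eliminates g5 stuck-at-0.
Only g2 stuck-at-1 is consistent with every test.

g2 stuck-at-1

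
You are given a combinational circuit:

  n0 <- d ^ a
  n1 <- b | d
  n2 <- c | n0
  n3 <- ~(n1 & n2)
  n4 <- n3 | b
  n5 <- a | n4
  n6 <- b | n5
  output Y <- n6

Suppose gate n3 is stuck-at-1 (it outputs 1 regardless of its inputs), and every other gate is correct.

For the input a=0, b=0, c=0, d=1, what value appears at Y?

Propagate with n3 forced: n0=1, n1=1, n2=1, n3=1 [stuck-at-1], n4=1, n5=1, n6=1.
So Y = 1. (Without the fault it would be 0.)

1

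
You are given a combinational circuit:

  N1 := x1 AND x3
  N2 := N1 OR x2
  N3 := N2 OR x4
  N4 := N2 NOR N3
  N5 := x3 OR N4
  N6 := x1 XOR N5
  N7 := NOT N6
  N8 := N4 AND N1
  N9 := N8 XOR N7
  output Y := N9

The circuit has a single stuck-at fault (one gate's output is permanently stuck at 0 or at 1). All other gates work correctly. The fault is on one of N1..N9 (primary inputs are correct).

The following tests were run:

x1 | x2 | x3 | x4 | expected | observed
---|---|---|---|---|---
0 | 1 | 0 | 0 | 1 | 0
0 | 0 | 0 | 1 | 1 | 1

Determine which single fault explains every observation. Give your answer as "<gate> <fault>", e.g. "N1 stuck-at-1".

N2 stuck-at-0

Fault-free values for test 1 (x1=0, x2=1, x3=0, x4=0): N1=0, N2=1, N3=1, N4=0, N5=0, N6=0, N7=1, N8=0, N9=1, giving Y=1. Observed 0.
Test 1: faults giving observed 0 are {N2 stuck-at-0, N4 stuck-at-1, N5 stuck-at-1, N6 stuck-at-1, N7 stuck-at-0, N8 stuck-at-1, N9 stuck-at-0}.
Test 2 (x1=0, x2=0, x3=0, x4=1): fault-free N1=0, N2=0, N3=1, N4=0, N5=0, N6=0, N7=1, N8=0, N9=1 → 1; observed 1. Eliminates N4 stuck-at-1, N5 stuck-at-1, N6 stuck-at-1, N7 stuck-at-0, N8 stuck-at-1, N9 stuck-at-0.
Only N2 stuck-at-0 is consistent with every test.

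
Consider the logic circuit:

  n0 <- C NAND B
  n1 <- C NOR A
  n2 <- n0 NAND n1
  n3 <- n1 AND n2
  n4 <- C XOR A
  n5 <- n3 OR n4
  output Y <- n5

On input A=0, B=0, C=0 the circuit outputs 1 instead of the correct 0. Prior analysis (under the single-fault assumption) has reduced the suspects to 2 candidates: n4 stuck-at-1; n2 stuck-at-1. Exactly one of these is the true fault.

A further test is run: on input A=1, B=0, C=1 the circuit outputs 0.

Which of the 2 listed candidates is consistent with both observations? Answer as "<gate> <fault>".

n2 stuck-at-1

Evaluate each candidate on input A=1, B=0, C=1:
  n4 stuck-at-1: n0=1, n1=0, n2=1, n3=0, n4=1 [stuck-at-1], n5=1 → 1 — eliminated
  n2 stuck-at-1: n0=1, n1=0, n2=1 [stuck-at-1], n3=0, n4=0, n5=0 → 0 — matches
Only n2 stuck-at-1 reproduces the observed 0.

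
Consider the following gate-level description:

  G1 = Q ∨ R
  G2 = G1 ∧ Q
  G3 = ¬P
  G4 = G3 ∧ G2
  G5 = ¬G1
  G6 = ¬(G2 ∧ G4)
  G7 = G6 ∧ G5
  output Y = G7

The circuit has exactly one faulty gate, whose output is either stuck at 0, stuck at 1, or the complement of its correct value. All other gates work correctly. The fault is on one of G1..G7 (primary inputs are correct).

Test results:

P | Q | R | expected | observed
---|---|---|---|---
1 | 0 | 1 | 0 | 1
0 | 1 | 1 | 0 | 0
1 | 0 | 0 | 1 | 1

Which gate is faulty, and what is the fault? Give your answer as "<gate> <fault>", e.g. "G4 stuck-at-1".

Fault-free values for test 1 (P=1, Q=0, R=1): G1=1, G2=0, G3=0, G4=0, G5=0, G6=1, G7=0, giving Y=0. Observed 1.
Test 1: faults giving observed 1 are {G1 stuck-at-0, G1 inverted output, G5 stuck-at-1, G5 inverted output, G7 stuck-at-1, G7 inverted output}.
Test 2 (P=0, Q=1, R=1): fault-free G1=1, G2=1, G3=1, G4=1, G5=0, G6=0, G7=0 → 0; observed 0. Eliminates G1 stuck-at-0, G1 inverted output, G7 stuck-at-1, G7 inverted output.
Test 3 (P=1, Q=0, R=0): fault-free G1=0, G2=0, G3=0, G4=0, G5=1, G6=1, G7=1 → 1; observed 1. Eliminates G5 inverted output.
Only G5 stuck-at-1 is consistent with every test.

G5 stuck-at-1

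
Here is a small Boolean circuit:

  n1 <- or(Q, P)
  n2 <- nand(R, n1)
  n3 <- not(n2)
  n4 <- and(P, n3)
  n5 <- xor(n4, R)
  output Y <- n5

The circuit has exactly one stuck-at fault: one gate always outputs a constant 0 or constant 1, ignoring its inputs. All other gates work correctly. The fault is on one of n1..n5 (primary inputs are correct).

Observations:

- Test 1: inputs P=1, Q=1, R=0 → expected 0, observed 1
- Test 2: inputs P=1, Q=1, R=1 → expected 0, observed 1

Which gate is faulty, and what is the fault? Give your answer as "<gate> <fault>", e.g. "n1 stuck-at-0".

Fault-free values for test 1 (P=1, Q=1, R=0): n1=1, n2=1, n3=0, n4=0, n5=0, giving Y=0. Observed 1.
Test 1: faults giving observed 1 are {n2 stuck-at-0, n3 stuck-at-1, n4 stuck-at-1, n5 stuck-at-1}.
Test 2 (P=1, Q=1, R=1): fault-free n1=1, n2=0, n3=1, n4=1, n5=0 → 0; observed 1. Eliminates n2 stuck-at-0, n3 stuck-at-1, n4 stuck-at-1.
Only n5 stuck-at-1 is consistent with every test.

n5 stuck-at-1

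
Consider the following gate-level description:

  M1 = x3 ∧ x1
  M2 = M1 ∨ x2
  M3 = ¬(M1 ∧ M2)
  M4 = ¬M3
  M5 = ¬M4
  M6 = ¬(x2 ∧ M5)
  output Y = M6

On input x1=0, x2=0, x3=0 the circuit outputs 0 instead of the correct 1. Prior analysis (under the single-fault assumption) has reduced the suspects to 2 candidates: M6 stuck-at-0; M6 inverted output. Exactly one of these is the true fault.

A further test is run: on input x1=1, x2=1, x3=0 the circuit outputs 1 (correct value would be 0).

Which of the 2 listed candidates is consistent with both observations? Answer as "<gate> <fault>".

M6 inverted output

Evaluate each candidate on input x1=1, x2=1, x3=0:
  M6 stuck-at-0: M1=0, M2=1, M3=1, M4=0, M5=1, M6=0 [stuck-at-0] → 0 — eliminated
  M6 inverted output: M1=0, M2=1, M3=1, M4=0, M5=1, M6=1 [inverted output] → 1 — matches
Only M6 inverted output reproduces the observed 1.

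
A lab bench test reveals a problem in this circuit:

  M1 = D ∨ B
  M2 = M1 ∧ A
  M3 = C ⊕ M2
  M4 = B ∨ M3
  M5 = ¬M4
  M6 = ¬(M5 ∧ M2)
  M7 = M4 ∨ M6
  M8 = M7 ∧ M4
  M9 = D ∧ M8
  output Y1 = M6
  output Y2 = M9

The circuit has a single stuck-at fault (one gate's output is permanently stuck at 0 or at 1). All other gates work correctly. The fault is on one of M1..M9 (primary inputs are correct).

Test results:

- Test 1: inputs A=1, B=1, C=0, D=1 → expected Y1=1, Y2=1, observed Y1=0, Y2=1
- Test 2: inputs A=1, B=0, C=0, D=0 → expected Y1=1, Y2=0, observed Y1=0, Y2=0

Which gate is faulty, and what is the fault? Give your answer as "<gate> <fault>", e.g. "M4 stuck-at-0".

Fault-free values for test 1 (A=1, B=1, C=0, D=1): M1=1, M2=1, M3=1, M4=1, M5=0, M6=1, M7=1, M8=1, M9=1, giving Y1=1, Y2=1. Observed Y1=0, Y2=1.
Test 1: faults giving observed Y1=0, Y2=1 are {M5 stuck-at-1, M6 stuck-at-0}.
Test 2 (A=1, B=0, C=0, D=0): fault-free M1=0, M2=0, M3=0, M4=0, M5=1, M6=1, M7=1, M8=0, M9=0 → Y1=1, Y2=0; observed Y1=0, Y2=0. Eliminates M5 stuck-at-1.
Only M6 stuck-at-0 is consistent with every test.

M6 stuck-at-0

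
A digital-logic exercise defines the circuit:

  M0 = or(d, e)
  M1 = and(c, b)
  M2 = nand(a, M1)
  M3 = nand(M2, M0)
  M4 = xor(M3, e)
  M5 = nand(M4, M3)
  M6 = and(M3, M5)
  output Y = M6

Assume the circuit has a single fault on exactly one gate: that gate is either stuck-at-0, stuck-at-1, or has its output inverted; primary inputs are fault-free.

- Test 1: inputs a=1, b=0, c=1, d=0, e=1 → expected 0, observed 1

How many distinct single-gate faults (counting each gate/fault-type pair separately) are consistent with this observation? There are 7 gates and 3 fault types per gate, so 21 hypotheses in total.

Fault-free: M0=1, M1=0, M2=1, M3=0, M4=1, M5=1, M6=0 → 0. Observed 1.
  M0: stuck-at-0, inverted output ✓; others ✗
  M1: stuck-at-1, inverted output ✓; others ✗
  M2: stuck-at-0, inverted output ✓; others ✗
  M3: stuck-at-1, inverted output ✓; others ✗
  M4: none of the 3 fault types match ✗
  M5: none of the 3 fault types match ✗
  M6: stuck-at-1, inverted output ✓; others ✗
Consistent faults: {M0 stuck-at-0, M0 inverted output, M1 stuck-at-1, M1 inverted output, M2 stuck-at-0, M2 inverted output, M3 stuck-at-1, M3 inverted output, M6 stuck-at-1, M6 inverted output} — 10 in all.

10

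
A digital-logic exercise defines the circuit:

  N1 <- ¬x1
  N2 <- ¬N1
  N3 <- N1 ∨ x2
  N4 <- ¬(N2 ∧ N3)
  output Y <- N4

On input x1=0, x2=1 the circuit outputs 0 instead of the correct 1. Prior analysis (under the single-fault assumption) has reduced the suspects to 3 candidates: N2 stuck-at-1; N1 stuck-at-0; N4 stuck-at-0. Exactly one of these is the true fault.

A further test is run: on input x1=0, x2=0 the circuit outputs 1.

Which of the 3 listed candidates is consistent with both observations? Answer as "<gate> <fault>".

Evaluate each candidate on input x1=0, x2=0:
  N2 stuck-at-1: N1=1, N2=1 [stuck-at-1], N3=1, N4=0 → 0 — eliminated
  N1 stuck-at-0: N1=0 [stuck-at-0], N2=1, N3=0, N4=1 → 1 — matches
  N4 stuck-at-0: N1=1, N2=0, N3=1, N4=0 [stuck-at-0] → 0 — eliminated
Only N1 stuck-at-0 reproduces the observed 1.

N1 stuck-at-0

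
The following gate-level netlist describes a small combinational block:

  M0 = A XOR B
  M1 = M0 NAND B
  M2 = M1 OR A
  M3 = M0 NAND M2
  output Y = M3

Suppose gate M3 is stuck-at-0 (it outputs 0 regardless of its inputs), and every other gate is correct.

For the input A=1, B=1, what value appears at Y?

0

Propagate with M3 forced: M0=0, M1=1, M2=1, M3=0 [stuck-at-0].
So Y = 0. (Without the fault it would be 1.)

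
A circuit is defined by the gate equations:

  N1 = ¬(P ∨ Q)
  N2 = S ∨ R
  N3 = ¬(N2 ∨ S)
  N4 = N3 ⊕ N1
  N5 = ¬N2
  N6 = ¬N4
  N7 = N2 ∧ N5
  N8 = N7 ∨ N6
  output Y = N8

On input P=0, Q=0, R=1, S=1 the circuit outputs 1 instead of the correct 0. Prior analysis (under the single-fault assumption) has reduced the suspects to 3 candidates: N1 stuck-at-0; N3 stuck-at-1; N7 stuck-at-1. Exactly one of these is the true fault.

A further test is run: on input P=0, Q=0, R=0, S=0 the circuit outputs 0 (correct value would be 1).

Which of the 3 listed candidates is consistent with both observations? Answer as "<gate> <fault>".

N1 stuck-at-0

Evaluate each candidate on input P=0, Q=0, R=0, S=0:
  N1 stuck-at-0: N1=0 [stuck-at-0], N2=0, N3=1, N4=1, N5=1, N6=0, N7=0, N8=0 → 0 — matches
  N3 stuck-at-1: N1=1, N2=0, N3=1 [stuck-at-1], N4=0, N5=1, N6=1, N7=0, N8=1 → 1 — eliminated
  N7 stuck-at-1: N1=1, N2=0, N3=1, N4=0, N5=1, N6=1, N7=1 [stuck-at-1], N8=1 → 1 — eliminated
Only N1 stuck-at-0 reproduces the observed 0.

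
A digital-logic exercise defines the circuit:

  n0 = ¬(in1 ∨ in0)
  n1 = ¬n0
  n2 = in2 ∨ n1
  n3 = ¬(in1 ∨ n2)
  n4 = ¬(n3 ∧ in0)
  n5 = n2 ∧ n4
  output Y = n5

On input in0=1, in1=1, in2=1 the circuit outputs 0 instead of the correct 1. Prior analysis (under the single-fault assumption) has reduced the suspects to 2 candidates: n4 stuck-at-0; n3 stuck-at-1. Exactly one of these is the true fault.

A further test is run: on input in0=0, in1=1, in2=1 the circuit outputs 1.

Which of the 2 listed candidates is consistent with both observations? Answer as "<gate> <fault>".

Evaluate each candidate on input in0=0, in1=1, in2=1:
  n4 stuck-at-0: n0=0, n1=1, n2=1, n3=0, n4=0 [stuck-at-0], n5=0 → 0 — eliminated
  n3 stuck-at-1: n0=0, n1=1, n2=1, n3=1 [stuck-at-1], n4=1, n5=1 → 1 — matches
Only n3 stuck-at-1 reproduces the observed 1.

n3 stuck-at-1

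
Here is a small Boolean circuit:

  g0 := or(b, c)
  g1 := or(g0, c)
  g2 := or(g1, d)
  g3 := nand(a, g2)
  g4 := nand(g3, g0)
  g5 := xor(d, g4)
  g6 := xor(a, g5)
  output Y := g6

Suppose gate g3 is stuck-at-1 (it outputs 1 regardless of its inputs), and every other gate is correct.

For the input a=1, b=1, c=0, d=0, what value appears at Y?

1

Propagate with g3 forced: g0=1, g1=1, g2=1, g3=1 [stuck-at-1], g4=0, g5=0, g6=1.
So Y = 1. (Without the fault it would be 0.)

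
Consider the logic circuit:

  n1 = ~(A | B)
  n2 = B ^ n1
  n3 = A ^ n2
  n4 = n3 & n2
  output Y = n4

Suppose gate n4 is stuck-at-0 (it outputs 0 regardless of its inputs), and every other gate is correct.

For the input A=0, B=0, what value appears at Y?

Propagate with n4 forced: n1=1, n2=1, n3=1, n4=0 [stuck-at-0].
So Y = 0. (Without the fault it would be 1.)

0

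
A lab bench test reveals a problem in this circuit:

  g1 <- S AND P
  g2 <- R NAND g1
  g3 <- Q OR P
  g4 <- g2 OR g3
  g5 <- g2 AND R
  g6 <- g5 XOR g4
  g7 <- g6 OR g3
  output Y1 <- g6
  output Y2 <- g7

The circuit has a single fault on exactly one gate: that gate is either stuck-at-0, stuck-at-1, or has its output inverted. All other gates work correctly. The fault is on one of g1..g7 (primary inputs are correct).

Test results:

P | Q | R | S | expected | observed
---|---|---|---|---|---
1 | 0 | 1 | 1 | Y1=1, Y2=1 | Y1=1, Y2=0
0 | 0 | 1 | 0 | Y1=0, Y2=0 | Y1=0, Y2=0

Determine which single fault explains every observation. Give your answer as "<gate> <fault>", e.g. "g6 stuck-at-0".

g7 stuck-at-0

Fault-free values for test 1 (P=1, Q=0, R=1, S=1): g1=1, g2=0, g3=1, g4=1, g5=0, g6=1, g7=1, giving Y1=1, Y2=1. Observed Y1=1, Y2=0.
Test 1: faults giving observed Y1=1, Y2=0 are {g7 stuck-at-0, g7 inverted output}.
Test 2 (P=0, Q=0, R=1, S=0): fault-free g1=0, g2=1, g3=0, g4=1, g5=1, g6=0, g7=0 → Y1=0, Y2=0; observed Y1=0, Y2=0. Eliminates g7 inverted output.
Only g7 stuck-at-0 is consistent with every test.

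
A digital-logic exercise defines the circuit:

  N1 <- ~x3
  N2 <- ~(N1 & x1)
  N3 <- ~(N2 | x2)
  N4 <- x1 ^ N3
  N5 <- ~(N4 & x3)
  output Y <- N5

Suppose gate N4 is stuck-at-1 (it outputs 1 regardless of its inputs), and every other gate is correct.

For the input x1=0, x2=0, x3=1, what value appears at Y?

Propagate with N4 forced: N1=0, N2=1, N3=0, N4=1 [stuck-at-1], N5=0.
So Y = 0. (Without the fault it would be 1.)

0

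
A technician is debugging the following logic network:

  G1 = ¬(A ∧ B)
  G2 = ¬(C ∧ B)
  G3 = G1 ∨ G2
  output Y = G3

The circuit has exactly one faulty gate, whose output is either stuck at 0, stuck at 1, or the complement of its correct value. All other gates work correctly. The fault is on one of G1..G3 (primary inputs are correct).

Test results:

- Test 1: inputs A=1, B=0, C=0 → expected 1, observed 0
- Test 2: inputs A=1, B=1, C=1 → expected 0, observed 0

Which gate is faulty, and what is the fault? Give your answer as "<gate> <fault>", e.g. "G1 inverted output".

G3 stuck-at-0

Fault-free values for test 1 (A=1, B=0, C=0): G1=1, G2=1, G3=1, giving Y=1. Observed 0.
Test 1: faults giving observed 0 are {G3 stuck-at-0, G3 inverted output}.
Test 2 (A=1, B=1, C=1): fault-free G1=0, G2=0, G3=0 → 0; observed 0. Eliminates G3 inverted output.
Only G3 stuck-at-0 is consistent with every test.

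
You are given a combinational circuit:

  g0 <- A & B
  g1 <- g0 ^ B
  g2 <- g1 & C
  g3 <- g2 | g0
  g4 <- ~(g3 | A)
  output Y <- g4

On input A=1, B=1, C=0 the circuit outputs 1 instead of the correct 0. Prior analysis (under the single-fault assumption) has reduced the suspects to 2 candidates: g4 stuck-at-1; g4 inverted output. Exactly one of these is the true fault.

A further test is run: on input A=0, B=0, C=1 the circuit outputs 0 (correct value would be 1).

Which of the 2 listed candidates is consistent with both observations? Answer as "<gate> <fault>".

Evaluate each candidate on input A=0, B=0, C=1:
  g4 stuck-at-1: g0=0, g1=0, g2=0, g3=0, g4=1 [stuck-at-1] → 1 — eliminated
  g4 inverted output: g0=0, g1=0, g2=0, g3=0, g4=0 [inverted output] → 0 — matches
Only g4 inverted output reproduces the observed 0.

g4 inverted output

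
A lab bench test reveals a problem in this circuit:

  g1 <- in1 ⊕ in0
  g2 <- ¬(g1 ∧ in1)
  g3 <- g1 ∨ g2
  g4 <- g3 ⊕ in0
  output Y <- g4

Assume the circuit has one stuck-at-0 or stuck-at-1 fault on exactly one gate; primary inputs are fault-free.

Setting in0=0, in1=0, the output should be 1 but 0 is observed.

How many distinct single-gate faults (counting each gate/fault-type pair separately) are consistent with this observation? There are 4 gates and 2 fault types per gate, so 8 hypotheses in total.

Fault-free: g1=0, g2=1, g3=1, g4=1 → 1. Observed 0.
  g1 stuck-at-0: output 1 ✗
  g1 stuck-at-1: output 1 ✗
  g2 stuck-at-0: output 0 ✓
  g2 stuck-at-1: output 1 ✗
  g3 stuck-at-0: output 0 ✓
  g3 stuck-at-1: output 1 ✗
  g4 stuck-at-0: output 0 ✓
  g4 stuck-at-1: output 1 ✗
Consistent faults: {g2 stuck-at-0, g3 stuck-at-0, g4 stuck-at-0} — 3 in all.

3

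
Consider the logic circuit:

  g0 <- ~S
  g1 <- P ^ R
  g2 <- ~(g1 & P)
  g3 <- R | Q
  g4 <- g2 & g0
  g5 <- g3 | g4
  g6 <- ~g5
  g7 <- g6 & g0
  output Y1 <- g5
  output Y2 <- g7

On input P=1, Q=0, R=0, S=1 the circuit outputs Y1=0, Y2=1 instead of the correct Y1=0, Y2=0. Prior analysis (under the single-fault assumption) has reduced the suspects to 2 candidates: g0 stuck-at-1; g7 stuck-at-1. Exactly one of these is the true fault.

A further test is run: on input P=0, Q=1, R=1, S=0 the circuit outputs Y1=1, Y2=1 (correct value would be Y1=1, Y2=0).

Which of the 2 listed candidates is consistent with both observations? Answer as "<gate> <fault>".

g7 stuck-at-1

Evaluate each candidate on input P=0, Q=1, R=1, S=0:
  g0 stuck-at-1: g0=1 [stuck-at-1], g1=1, g2=1, g3=1, g4=1, g5=1, g6=0, g7=0 → Y1=1, Y2=0 — eliminated
  g7 stuck-at-1: g0=1, g1=1, g2=1, g3=1, g4=1, g5=1, g6=0, g7=1 [stuck-at-1] → Y1=1, Y2=1 — matches
Only g7 stuck-at-1 reproduces the observed Y1=1, Y2=1.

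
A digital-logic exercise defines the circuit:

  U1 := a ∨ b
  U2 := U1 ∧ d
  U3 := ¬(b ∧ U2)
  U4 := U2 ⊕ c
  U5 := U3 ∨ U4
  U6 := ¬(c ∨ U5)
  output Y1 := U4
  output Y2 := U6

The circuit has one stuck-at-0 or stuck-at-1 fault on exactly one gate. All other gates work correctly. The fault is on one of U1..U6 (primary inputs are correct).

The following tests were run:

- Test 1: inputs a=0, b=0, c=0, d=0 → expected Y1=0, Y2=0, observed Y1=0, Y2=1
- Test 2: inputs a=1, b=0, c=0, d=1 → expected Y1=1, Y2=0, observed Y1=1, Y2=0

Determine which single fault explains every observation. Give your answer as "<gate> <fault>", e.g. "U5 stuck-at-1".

U3 stuck-at-0

Fault-free values for test 1 (a=0, b=0, c=0, d=0): U1=0, U2=0, U3=1, U4=0, U5=1, U6=0, giving Y1=0, Y2=0. Observed Y1=0, Y2=1.
Test 1: faults giving observed Y1=0, Y2=1 are {U3 stuck-at-0, U5 stuck-at-0, U6 stuck-at-1}.
Test 2 (a=1, b=0, c=0, d=1): fault-free U1=1, U2=1, U3=1, U4=1, U5=1, U6=0 → Y1=1, Y2=0; observed Y1=1, Y2=0. Eliminates U5 stuck-at-0, U6 stuck-at-1.
Only U3 stuck-at-0 is consistent with every test.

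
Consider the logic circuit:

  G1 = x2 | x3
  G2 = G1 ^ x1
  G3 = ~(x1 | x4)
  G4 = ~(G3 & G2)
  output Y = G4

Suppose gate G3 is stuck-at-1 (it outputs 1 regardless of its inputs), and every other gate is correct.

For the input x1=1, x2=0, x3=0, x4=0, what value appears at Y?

Propagate with G3 forced: G1=0, G2=1, G3=1 [stuck-at-1], G4=0.
So Y = 0. (Without the fault it would be 1.)

0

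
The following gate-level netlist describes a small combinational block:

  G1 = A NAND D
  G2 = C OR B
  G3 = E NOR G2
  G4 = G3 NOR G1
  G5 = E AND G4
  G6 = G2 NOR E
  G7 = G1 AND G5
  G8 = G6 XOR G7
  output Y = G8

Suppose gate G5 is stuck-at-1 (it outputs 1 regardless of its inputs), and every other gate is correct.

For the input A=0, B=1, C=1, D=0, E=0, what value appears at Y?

1

Propagate with G5 forced: G1=1, G2=1, G3=0, G4=0, G5=1 [stuck-at-1], G6=0, G7=1, G8=1.
So Y = 1. (Without the fault it would be 0.)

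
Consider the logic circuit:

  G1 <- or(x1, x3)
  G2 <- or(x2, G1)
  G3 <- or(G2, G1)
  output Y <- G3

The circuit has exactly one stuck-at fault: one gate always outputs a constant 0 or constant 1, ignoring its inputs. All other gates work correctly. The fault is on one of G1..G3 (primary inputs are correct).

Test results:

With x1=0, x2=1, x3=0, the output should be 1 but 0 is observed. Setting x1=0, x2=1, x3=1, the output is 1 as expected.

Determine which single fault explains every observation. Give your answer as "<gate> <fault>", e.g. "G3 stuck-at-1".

G2 stuck-at-0

Fault-free values for test 1 (x1=0, x2=1, x3=0): G1=0, G2=1, G3=1, giving Y=1. Observed 0.
Test 1: faults giving observed 0 are {G2 stuck-at-0, G3 stuck-at-0}.
Test 2 (x1=0, x2=1, x3=1): fault-free G1=1, G2=1, G3=1 → 1; observed 1. Eliminates G3 stuck-at-0.
Only G2 stuck-at-0 is consistent with every test.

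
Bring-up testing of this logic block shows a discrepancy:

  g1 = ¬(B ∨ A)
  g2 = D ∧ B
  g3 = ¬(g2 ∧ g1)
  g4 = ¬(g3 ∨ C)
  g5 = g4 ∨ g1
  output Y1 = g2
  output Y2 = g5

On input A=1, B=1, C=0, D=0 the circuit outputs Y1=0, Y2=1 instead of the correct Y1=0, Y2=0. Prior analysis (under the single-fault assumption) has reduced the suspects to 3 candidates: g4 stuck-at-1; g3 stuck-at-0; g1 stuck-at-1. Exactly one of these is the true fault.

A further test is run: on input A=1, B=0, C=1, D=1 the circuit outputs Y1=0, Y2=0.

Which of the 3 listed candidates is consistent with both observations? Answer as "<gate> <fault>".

g3 stuck-at-0

Evaluate each candidate on input A=1, B=0, C=1, D=1:
  g4 stuck-at-1: g1=0, g2=0, g3=1, g4=1 [stuck-at-1], g5=1 → Y1=0, Y2=1 — eliminated
  g3 stuck-at-0: g1=0, g2=0, g3=0 [stuck-at-0], g4=0, g5=0 → Y1=0, Y2=0 — matches
  g1 stuck-at-1: g1=1 [stuck-at-1], g2=0, g3=1, g4=0, g5=1 → Y1=0, Y2=1 — eliminated
Only g3 stuck-at-0 reproduces the observed Y1=0, Y2=0.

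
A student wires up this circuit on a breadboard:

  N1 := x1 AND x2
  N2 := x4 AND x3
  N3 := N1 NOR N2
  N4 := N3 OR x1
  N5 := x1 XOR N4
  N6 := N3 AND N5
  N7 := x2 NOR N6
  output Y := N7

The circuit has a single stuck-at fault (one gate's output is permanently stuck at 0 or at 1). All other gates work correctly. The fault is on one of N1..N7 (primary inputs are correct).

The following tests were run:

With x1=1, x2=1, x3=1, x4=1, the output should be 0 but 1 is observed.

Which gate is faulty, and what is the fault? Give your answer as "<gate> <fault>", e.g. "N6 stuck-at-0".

Fault-free values for test 1 (x1=1, x2=1, x3=1, x4=1): N1=1, N2=1, N3=0, N4=1, N5=0, N6=0, N7=0, giving Y=0. Observed 1.
Test 1: faults giving observed 1 are {N7 stuck-at-1}.
Only N7 stuck-at-1 is consistent with every test.

N7 stuck-at-1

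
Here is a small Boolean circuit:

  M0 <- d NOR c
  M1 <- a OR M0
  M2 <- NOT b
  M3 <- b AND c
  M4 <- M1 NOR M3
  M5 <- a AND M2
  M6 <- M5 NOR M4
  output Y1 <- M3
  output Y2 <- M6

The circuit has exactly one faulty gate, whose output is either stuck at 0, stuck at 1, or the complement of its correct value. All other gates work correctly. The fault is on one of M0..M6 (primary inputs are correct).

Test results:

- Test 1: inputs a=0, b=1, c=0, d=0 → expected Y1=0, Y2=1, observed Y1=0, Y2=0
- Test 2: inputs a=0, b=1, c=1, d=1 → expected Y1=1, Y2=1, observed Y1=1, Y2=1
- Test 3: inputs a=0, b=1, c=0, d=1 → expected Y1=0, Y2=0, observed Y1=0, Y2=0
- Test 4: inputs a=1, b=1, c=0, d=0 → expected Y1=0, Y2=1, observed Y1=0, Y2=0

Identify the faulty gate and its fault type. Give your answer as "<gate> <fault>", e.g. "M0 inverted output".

M1 stuck-at-0

Fault-free values for test 1 (a=0, b=1, c=0, d=0): M0=1, M1=1, M2=0, M3=0, M4=0, M5=0, M6=1, giving Y1=0, Y2=1. Observed Y1=0, Y2=0.
Test 1: faults giving observed Y1=0, Y2=0 are {M0 stuck-at-0, M0 inverted output, M1 stuck-at-0, M1 inverted output, M4 stuck-at-1, M4 inverted output, M5 stuck-at-1, M5 inverted output, M6 stuck-at-0, M6 inverted output}.
Test 2 (a=0, b=1, c=1, d=1): fault-free M0=0, M1=0, M2=0, M3=1, M4=0, M5=0, M6=1 → Y1=1, Y2=1; observed Y1=1, Y2=1. Eliminates M4 stuck-at-1, M4 inverted output, M5 stuck-at-1, M5 inverted output, M6 stuck-at-0, M6 inverted output.
Test 3 (a=0, b=1, c=0, d=1): fault-free M0=0, M1=0, M2=0, M3=0, M4=1, M5=0, M6=0 → Y1=0, Y2=0; observed Y1=0, Y2=0. Eliminates M0 inverted output, M1 inverted output.
Test 4 (a=1, b=1, c=0, d=0): fault-free M0=1, M1=1, M2=0, M3=0, M4=0, M5=0, M6=1 → Y1=0, Y2=1; observed Y1=0, Y2=0. Eliminates M0 stuck-at-0.
Only M1 stuck-at-0 is consistent with every test.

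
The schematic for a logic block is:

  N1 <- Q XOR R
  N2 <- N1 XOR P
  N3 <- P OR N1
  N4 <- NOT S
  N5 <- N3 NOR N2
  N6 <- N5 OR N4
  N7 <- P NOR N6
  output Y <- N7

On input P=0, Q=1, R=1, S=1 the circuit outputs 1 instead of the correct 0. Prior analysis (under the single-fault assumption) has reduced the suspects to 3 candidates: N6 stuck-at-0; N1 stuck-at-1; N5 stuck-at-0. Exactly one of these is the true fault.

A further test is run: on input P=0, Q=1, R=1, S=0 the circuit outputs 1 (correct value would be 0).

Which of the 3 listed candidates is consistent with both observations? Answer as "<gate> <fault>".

Evaluate each candidate on input P=0, Q=1, R=1, S=0:
  N6 stuck-at-0: N1=0, N2=0, N3=0, N4=1, N5=1, N6=0 [stuck-at-0], N7=1 → 1 — matches
  N1 stuck-at-1: N1=1 [stuck-at-1], N2=1, N3=1, N4=1, N5=0, N6=1, N7=0 → 0 — eliminated
  N5 stuck-at-0: N1=0, N2=0, N3=0, N4=1, N5=0 [stuck-at-0], N6=1, N7=0 → 0 — eliminated
Only N6 stuck-at-0 reproduces the observed 1.

N6 stuck-at-0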